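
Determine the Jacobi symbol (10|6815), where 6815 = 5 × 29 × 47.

0

Pull out 2: since 6815 ≡ 7 (mod 8), (2/6815) = +1.
Reciprocity: 5 ≡ 1 and 6815 ≡ 3 (mod 4), so (5/6815) = +(6815/5).
Reduce top mod 5: now compute (0/5).
Top reduces to 0: gcd > 1, so the symbol is 0.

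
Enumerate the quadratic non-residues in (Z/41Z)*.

Square k = 1,…,20 (k and 41−k give the same square):
1²=1, 2²=4, 3²=9, 4²=16, 5²=25, 6²=36, 7²≡8, 8²≡23, 9²≡40, 10²≡18, 11²≡39, 12²≡21, 13²≡5, 14²≡32, 15²≡20, 16²≡10, 17²≡2, 18²≡37, 19²≡33, 20²≡31 (mod 41).
The residues are {1, 2, 4, 5, 8, 9, 10, 16, 18, 20, 21, 23, 25, 31, 32, 33, 36, 37, 39, 40}; the non-residues are the remaining 20 nonzero classes.

3, 6, 7, 11, 12, 13, 14, 15, 17, 19, 22, 24, 26, 27, 28, 29, 30, 34, 35, 38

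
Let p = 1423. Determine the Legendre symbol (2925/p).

-1

First reduce: 2925 ≡ 79 (mod 1423).
Reciprocity: 79 ≡ 3 and 1423 ≡ 3 (mod 4), so (79/1423) = −(1423/79).
Reduce top mod 79: now compute (1/79).
Reached (1/79) = 1. Collecting the sign flips along the way, the symbol is -1.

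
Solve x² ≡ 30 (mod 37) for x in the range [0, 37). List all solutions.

17, 20

37 ≡ 1 (mod 4), so we find a root by search.
Trying successive values, 17² = 289 ≡ 30 (mod 37). The other root is 37 − 17 = 20.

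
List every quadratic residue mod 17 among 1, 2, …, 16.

Square k = 1,…,8 (k and 17−k give the same square):
1²=1, 2²=4, 3²=9, 4²=16, 5²≡8, 6²≡2, 7²≡15, 8²≡13 (mod 17).
So the quadratic residues mod 17 are {1, 2, 4, 8, 9, 13, 15, 16}.

1,2,4,8,9,13,15,16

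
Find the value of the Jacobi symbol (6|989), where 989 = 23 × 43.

1

Pull out 2: since 989 ≡ 5 (mod 8), (2/989) = -1.
Reciprocity: 3 ≡ 3 and 989 ≡ 1 (mod 4), so (3/989) = +(989/3).
Reduce top mod 3: now compute (2/3).
Pull out 2: since 3 ≡ 3 (mod 8), (2/3) = -1.
Reached (1/3) = 1. Collecting the sign flips along the way, the symbol is +1.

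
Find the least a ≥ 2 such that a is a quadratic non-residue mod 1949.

2

(2/1949) = −1, so 2 is the smallest positive non-residue mod 1949.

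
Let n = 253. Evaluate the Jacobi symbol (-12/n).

1

First reduce: -12 ≡ 241 (mod 253).
Reciprocity: 241 ≡ 1 and 253 ≡ 1 (mod 4), so (241/253) = +(253/241).
Reduce top mod 241: now compute (12/241).
Pull out 2^2: since 241 ≡ 1 (mod 8), (2/241) = +1, so (2/241)^2 = +1.
Reciprocity: 3 ≡ 3 and 241 ≡ 1 (mod 4), so (3/241) = +(241/3).
Reduce top mod 3: now compute (1/3).
Reached (1/3) = 1. Collecting the sign flips along the way, the symbol is +1.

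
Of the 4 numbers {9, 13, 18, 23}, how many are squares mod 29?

(9/29) = +1 → QR.
(13/29) = +1 → QR.
(18/29) = -1 → non-residue.
(23/29) = +1 → QR.
Total quadratic residues among the 4: 3.

3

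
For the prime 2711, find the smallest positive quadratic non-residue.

7

(2/2711) = +1, so 2 is a residue.
(3/2711) = +1, so 3 is a residue.
(4/2711) = +1, so 4 is a residue.
(5/2711) = +1, so 5 is a residue.
(6/2711) = +1, so 6 is a residue.
(7/2711) = −1, so 7 is the smallest positive non-residue mod 2711.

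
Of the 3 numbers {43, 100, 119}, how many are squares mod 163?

3

(43/163) = +1 → QR.
(100/163) = +1 → QR.
(119/163) = +1 → QR.
Total quadratic residues among the 3: 3.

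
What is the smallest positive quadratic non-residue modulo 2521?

11

(2/2521) = +1, so 2 is a residue.
(3/2521) = +1, so 3 is a residue.
(4/2521) = +1, so 4 is a residue.
(5/2521) = +1, so 5 is a residue.
(6/2521) = +1, so 6 is a residue.
(7/2521) = +1, so 7 is a residue.
(8/2521) = +1, so 8 is a residue.
(9/2521) = +1, so 9 is a residue.
(10/2521) = +1, so 10 is a residue.
(11/2521) = −1, so 11 is the smallest positive non-residue mod 2521.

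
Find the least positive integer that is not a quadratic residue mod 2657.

3

(2/2657) = +1, so 2 is a residue.
(3/2657) = −1, so 3 is the smallest positive non-residue mod 2657.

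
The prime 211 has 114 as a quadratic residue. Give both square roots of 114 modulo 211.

Since 211 ≡ 3 (mod 4), a square root of 114 is 114^((211+1)/4) = 114^53 mod 211.
Repeated squaring: 114^2≡125, 114^4≡11, 114^8≡121, 114^16≡82, 114^32≡183 (mod 211).
114^53 = 114^(32+16+4+1) ≡ 122 (mod 211).
Check: 122² = 14884 ≡ 114 (mod 211). The two roots are 89 and 122.

89, 122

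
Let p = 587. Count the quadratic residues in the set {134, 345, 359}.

(134/587) = -1 → non-residue.
(345/587) = +1 → QR.
(359/587) = +1 → QR.
Total quadratic residues among the 3: 2.

2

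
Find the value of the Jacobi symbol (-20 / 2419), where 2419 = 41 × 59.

First reduce: -20 ≡ 2399 (mod 2419).
Reciprocity: 2399 ≡ 3 and 2419 ≡ 3 (mod 4), so (2399/2419) = −(2419/2399).
Reduce top mod 2399: now compute (20/2399).
Pull out 2^2: since 2399 ≡ 7 (mod 8), (2/2399) = +1, so (2/2399)^2 = +1.
Reciprocity: 5 ≡ 1 and 2399 ≡ 3 (mod 4), so (5/2399) = +(2399/5).
Reduce top mod 5: now compute (4/5).
Pull out 2^2: since 5 ≡ 5 (mod 8), (2/5) = -1, so (2/5)^2 = +1.
Reached (1/5) = 1. Collecting the sign flips along the way, the symbol is -1.

-1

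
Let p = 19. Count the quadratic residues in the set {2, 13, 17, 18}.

1

(2/19) = -1 → non-residue.
(13/19) = -1 → non-residue.
(17/19) = +1 → QR.
(18/19) = -1 → non-residue.
Total quadratic residues among the 4: 1.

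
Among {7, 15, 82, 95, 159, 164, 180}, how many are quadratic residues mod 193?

2

(7/193) = +1 → QR.
(15/193) = -1 → non-residue.
(82/193) = -1 → non-residue.
(95/193) = +1 → QR.
(159/193) = -1 → non-residue.
(164/193) = -1 → non-residue.
(180/193) = -1 → non-residue.
Total quadratic residues among the 7: 2.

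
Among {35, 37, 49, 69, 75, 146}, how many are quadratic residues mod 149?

(35/149) = +1 → QR.
(37/149) = +1 → QR.
(49/149) = +1 → QR.
(69/149) = +1 → QR.
(75/149) = -1 → non-residue.
(146/149) = -1 → non-residue.
Total quadratic residues among the 6: 4.

4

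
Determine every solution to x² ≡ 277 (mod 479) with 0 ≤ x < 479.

Since 479 ≡ 3 (mod 4), a square root of 277 is 277^((479+1)/4) = 277^120 mod 479.
Repeated squaring: 277^2≡89, 277^4≡257, 277^8≡426, 277^16≡414, 277^32≡393, 277^64≡211 (mod 479).
277^120 = 277^(64+32+16+8) ≡ 362 (mod 479).
Check: 362² = 131044 ≡ 277 (mod 479). The two roots are 117 and 362.

117, 362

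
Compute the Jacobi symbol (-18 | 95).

-1

First reduce: -18 ≡ 77 (mod 95).
Reciprocity: 77 ≡ 1 and 95 ≡ 3 (mod 4), so (77/95) = +(95/77).
Reduce top mod 77: now compute (18/77).
Pull out 2: since 77 ≡ 5 (mod 8), (2/77) = -1.
Reciprocity: 9 ≡ 1 and 77 ≡ 1 (mod 4), so (9/77) = +(77/9).
Reduce top mod 9: now compute (5/9).
Reciprocity: 5 ≡ 1 and 9 ≡ 1 (mod 4), so (5/9) = +(9/5).
Reduce top mod 5: now compute (4/5).
Pull out 2^2: since 5 ≡ 5 (mod 8), (2/5) = -1, so (2/5)^2 = +1.
Reached (1/5) = 1. Collecting the sign flips along the way, the symbol is -1.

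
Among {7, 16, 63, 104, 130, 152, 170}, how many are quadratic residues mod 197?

(7/197) = +1 → QR.
(16/197) = +1 → QR.
(63/197) = +1 → QR.
(104/197) = +1 → QR.
(130/197) = -1 → non-residue.
(152/197) = -1 → non-residue.
(170/197) = -1 → non-residue.
Total quadratic residues among the 7: 4.

4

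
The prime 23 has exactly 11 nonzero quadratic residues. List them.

Square k = 1,…,11 (k and 23−k give the same square):
1²=1, 2²=4, 3²=9, 4²=16, 5²≡2, 6²≡13, 7²≡3, 8²≡18, 9²≡12, 10²≡8, 11²≡6 (mod 23).
So the quadratic residues mod 23 are {1, 2, 3, 4, 6, 8, 9, 12, 13, 16, 18}.

1, 2, 3, 4, 6, 8, 9, 12, 13, 16, 18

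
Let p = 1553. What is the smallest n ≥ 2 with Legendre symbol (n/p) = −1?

(2/1553) = +1, so 2 is a residue.
(3/1553) = −1, so 3 is the smallest positive non-residue mod 1553.

3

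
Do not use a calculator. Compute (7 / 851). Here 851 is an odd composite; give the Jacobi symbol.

-1

Reciprocity: 7 ≡ 3 and 851 ≡ 3 (mod 4), so (7/851) = −(851/7).
Reduce top mod 7: now compute (4/7).
Pull out 2^2: since 7 ≡ 7 (mod 8), (2/7) = +1, so (2/7)^2 = +1.
Reached (1/7) = 1. Collecting the sign flips along the way, the symbol is -1.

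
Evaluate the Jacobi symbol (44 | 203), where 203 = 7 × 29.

Pull out 2^2: since 203 ≡ 3 (mod 8), (2/203) = -1, so (2/203)^2 = +1.
Reciprocity: 11 ≡ 3 and 203 ≡ 3 (mod 4), so (11/203) = −(203/11).
Reduce top mod 11: now compute (5/11).
Reciprocity: 5 ≡ 1 and 11 ≡ 3 (mod 4), so (5/11) = +(11/5).
Reduce top mod 5: now compute (1/5).
Reached (1/5) = 1. Collecting the sign flips along the way, the symbol is -1.

-1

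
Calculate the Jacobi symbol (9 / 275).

Reciprocity: 9 ≡ 1 and 275 ≡ 3 (mod 4), so (9/275) = +(275/9).
Reduce top mod 9: now compute (5/9).
Reciprocity: 5 ≡ 1 and 9 ≡ 1 (mod 4), so (5/9) = +(9/5).
Reduce top mod 5: now compute (4/5).
Pull out 2^2: since 5 ≡ 5 (mod 8), (2/5) = -1, so (2/5)^2 = +1.
Reached (1/5) = 1. Collecting the sign flips along the way, the symbol is +1.

1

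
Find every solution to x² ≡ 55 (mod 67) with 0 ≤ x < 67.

16, 51

Since 67 ≡ 3 (mod 4), a square root of 55 is 55^((67+1)/4) = 55^17 mod 67.
Repeated squaring: 55^2≡10, 55^4≡33, 55^8≡17, 55^16≡21 (mod 67).
55^17 = 55^(16+1) ≡ 16 (mod 67).
Check: 16² = 256 ≡ 55 (mod 67). The two roots are 16 and 51.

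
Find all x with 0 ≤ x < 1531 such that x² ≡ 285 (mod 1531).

Since 1531 ≡ 3 (mod 4), a square root of 285 is 285^((1531+1)/4) = 285^383 mod 1531.
Repeated squaring: 285^2≡82, 285^4≡600, 285^8≡215, 285^16≡295, 285^32≡1289, 285^64≡386, 285^128≡489, 285^256≡285 (mod 1531).
285^383 = 285^(256+64+32+16+8+4+2+1) ≡ 489 (mod 1531).
Check: 489² = 239121 ≡ 285 (mod 1531). The two roots are 489 and 1042.

489, 1042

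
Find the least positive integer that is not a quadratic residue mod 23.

5

(2/23) = +1, so 2 is a residue.
(3/23) = +1, so 3 is a residue.
(4/23) = +1, so 4 is a residue.
(5/23) = −1, so 5 is the smallest positive non-residue mod 23.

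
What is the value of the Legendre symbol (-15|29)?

Euler's criterion: (-15/29) ≡ 14^14 (mod 29).
14^2 ≡ 22 (mod 29)
14^4 ≡ 20 (mod 29)
14^8 ≡ 23 (mod 29)
14^14 = 14^(8+4+2) ≡ 28 (mod 29).
Result is 28 ≡ −1, so (-15/29) = −1.

-1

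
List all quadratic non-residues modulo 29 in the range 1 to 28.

Square k = 1,…,14 (k and 29−k give the same square):
1²=1, 2²=4, 3²=9, 4²=16, 5²=25, 6²≡7, 7²≡20, 8²≡6, 9²≡23, 10²≡13, 11²≡5, 12²≡28, 13²≡24, 14²≡22 (mod 29).
The residues are {1, 4, 5, 6, 7, 9, 13, 16, 20, 22, 23, 24, 25, 28}; the non-residues are the remaining 14 nonzero classes.

2 3 8 10 11 12 14 15 17 18 19 21 26 27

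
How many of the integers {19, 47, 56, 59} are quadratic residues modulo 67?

4

(19/67) = +1 → QR.
(47/67) = +1 → QR.
(56/67) = +1 → QR.
(59/67) = +1 → QR.
Total quadratic residues among the 4: 4.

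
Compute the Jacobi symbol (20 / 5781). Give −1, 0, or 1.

Pull out 2^2: since 5781 ≡ 5 (mod 8), (2/5781) = -1, so (2/5781)^2 = +1.
Reciprocity: 5 ≡ 1 and 5781 ≡ 1 (mod 4), so (5/5781) = +(5781/5).
Reduce top mod 5: now compute (1/5).
Reached (1/5) = 1. Collecting the sign flips along the way, the symbol is +1.

1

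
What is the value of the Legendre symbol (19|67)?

1

Reciprocity: 19 ≡ 3 and 67 ≡ 3 (mod 4), so (19/67) = −(67/19).
Reduce top mod 19: now compute (10/19).
Pull out 2: since 19 ≡ 3 (mod 8), (2/19) = -1.
Reciprocity: 5 ≡ 1 and 19 ≡ 3 (mod 4), so (5/19) = +(19/5).
Reduce top mod 5: now compute (4/5).
Pull out 2^2: since 5 ≡ 5 (mod 8), (2/5) = -1, so (2/5)^2 = +1.
Reached (1/5) = 1. Collecting the sign flips along the way, the symbol is +1.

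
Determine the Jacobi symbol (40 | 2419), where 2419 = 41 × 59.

Pull out 2^3: since 2419 ≡ 3 (mod 8), (2/2419) = -1, so (2/2419)^3 = -1.
Reciprocity: 5 ≡ 1 and 2419 ≡ 3 (mod 4), so (5/2419) = +(2419/5).
Reduce top mod 5: now compute (4/5).
Pull out 2^2: since 5 ≡ 5 (mod 8), (2/5) = -1, so (2/5)^2 = +1.
Reached (1/5) = 1. Collecting the sign flips along the way, the symbol is -1.

-1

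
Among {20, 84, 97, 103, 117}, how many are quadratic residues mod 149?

(20/149) = +1 → QR.
(84/149) = -1 → non-residue.
(97/149) = -1 → non-residue.
(103/149) = +1 → QR.
(117/149) = -1 → non-residue.
Total quadratic residues among the 5: 2.

2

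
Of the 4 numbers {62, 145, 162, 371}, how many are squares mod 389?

1

(62/389) = +1 → QR.
(145/389) = -1 → non-residue.
(162/389) = -1 → non-residue.
(371/389) = -1 → non-residue.
Total quadratic residues among the 4: 1.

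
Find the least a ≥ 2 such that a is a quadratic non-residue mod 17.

3

(2/17) = +1, so 2 is a residue.
(3/17) = −1, so 3 is the smallest positive non-residue mod 17.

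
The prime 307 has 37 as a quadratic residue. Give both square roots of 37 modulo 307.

Since 307 ≡ 3 (mod 4), a square root of 37 is 37^((307+1)/4) = 37^77 mod 307.
Repeated squaring: 37^2≡141, 37^4≡233, 37^8≡257, 37^16≡44, 37^32≡94, 37^64≡240 (mod 307).
37^77 = 37^(64+8+4+1) ≡ 246 (mod 307).
Check: 246² = 60516 ≡ 37 (mod 307). The two roots are 61 and 246.

61, 246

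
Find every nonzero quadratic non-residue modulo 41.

3,6,7,11,12,13,14,15,17,19,22,24,26,27,28,29,30,34,35,38

Square k = 1,…,20 (k and 41−k give the same square):
1²=1, 2²=4, 3²=9, 4²=16, 5²=25, 6²=36, 7²≡8, 8²≡23, 9²≡40, 10²≡18, 11²≡39, 12²≡21, 13²≡5, 14²≡32, 15²≡20, 16²≡10, 17²≡2, 18²≡37, 19²≡33, 20²≡31 (mod 41).
The residues are {1, 2, 4, 5, 8, 9, 10, 16, 18, 20, 21, 23, 25, 31, 32, 33, 36, 37, 39, 40}; the non-residues are the remaining 20 nonzero classes.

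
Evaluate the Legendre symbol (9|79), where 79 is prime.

Euler's criterion: (9/79) ≡ 9^39 (mod 79).
9^2 ≡ 2 (mod 79)
9^4 ≡ 4 (mod 79)
9^8 ≡ 16 (mod 79)
9^16 ≡ 19 (mod 79)
9^32 ≡ 45 (mod 79)
9^39 = 9^(32+4+2+1) ≡ 1 (mod 79).
Result is 1, so (9/79) = 1.

1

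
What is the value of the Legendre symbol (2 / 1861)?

-1

Pull out 2: since 1861 ≡ 5 (mod 8), (2/1861) = -1.
Reached (1/1861) = 1. Collecting the sign flips along the way, the symbol is -1.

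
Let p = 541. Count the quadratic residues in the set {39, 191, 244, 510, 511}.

1

(39/541) = -1 → non-residue.
(191/541) = -1 → non-residue.
(244/541) = -1 → non-residue.
(510/541) = +1 → QR.
(511/541) = -1 → non-residue.
Total quadratic residues among the 5: 1.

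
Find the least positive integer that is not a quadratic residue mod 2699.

(2/2699) = −1, so 2 is the smallest positive non-residue mod 2699.

2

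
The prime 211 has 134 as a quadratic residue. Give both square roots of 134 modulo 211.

Since 211 ≡ 3 (mod 4), a square root of 134 is 134^((211+1)/4) = 134^53 mod 211.
Repeated squaring: 134^2≡21, 134^4≡19, 134^8≡150, 134^16≡134, 134^32≡21 (mod 211).
134^53 = 134^(32+16+4+1) ≡ 150 (mod 211).
Check: 150² = 22500 ≡ 134 (mod 211). The two roots are 61 and 150.

61, 150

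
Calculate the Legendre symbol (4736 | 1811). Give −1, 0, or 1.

1

First reduce: 4736 ≡ 1114 (mod 1811).
Pull out 2: since 1811 ≡ 3 (mod 8), (2/1811) = -1.
Reciprocity: 557 ≡ 1 and 1811 ≡ 3 (mod 4), so (557/1811) = +(1811/557).
Reduce top mod 557: now compute (140/557).
Pull out 2^2: since 557 ≡ 5 (mod 8), (2/557) = -1, so (2/557)^2 = +1.
Reciprocity: 35 ≡ 3 and 557 ≡ 1 (mod 4), so (35/557) = +(557/35).
Reduce top mod 35: now compute (32/35).
Pull out 2^5: since 35 ≡ 3 (mod 8), (2/35) = -1, so (2/35)^5 = -1.
Reached (1/35) = 1. Collecting the sign flips along the way, the symbol is +1.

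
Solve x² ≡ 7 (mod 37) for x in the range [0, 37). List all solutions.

9, 28

37 ≡ 1 (mod 4), so we find a root by search.
Trying successive values, 9² = 81 ≡ 7 (mod 37). The other root is 37 − 9 = 28.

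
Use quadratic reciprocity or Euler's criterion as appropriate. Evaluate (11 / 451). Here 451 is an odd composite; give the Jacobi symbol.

Reciprocity: 11 ≡ 3 and 451 ≡ 3 (mod 4), so (11/451) = −(451/11).
Reduce top mod 11: now compute (0/11).
Top reduces to 0: gcd > 1, so the symbol is 0.

0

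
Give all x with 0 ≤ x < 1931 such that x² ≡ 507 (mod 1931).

779, 1152

Since 1931 ≡ 3 (mod 4), a square root of 507 is 507^((1931+1)/4) = 507^483 mod 1931.
Repeated squaring: 507^2≡226, 507^4≡870, 507^8≡1879, 507^16≡773, 507^32≡850, 507^64≡306, 507^128≡948, 507^256≡789 (mod 1931).
507^483 = 507^(256+128+64+32+2+1) ≡ 779 (mod 1931).
Check: 779² = 606841 ≡ 507 (mod 1931). The two roots are 779 and 1152.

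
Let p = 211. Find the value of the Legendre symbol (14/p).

1

Pull out 2: since 211 ≡ 3 (mod 8), (2/211) = -1.
Reciprocity: 7 ≡ 3 and 211 ≡ 3 (mod 4), so (7/211) = −(211/7).
Reduce top mod 7: now compute (1/7).
Reached (1/7) = 1. Collecting the sign flips along the way, the symbol is +1.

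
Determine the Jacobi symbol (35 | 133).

Reciprocity: 35 ≡ 3 and 133 ≡ 1 (mod 4), so (35/133) = +(133/35).
Reduce top mod 35: now compute (28/35).
Pull out 2^2: since 35 ≡ 3 (mod 8), (2/35) = -1, so (2/35)^2 = +1.
Reciprocity: 7 ≡ 3 and 35 ≡ 3 (mod 4), so (7/35) = −(35/7).
Reduce top mod 7: now compute (0/7).
Top reduces to 0: gcd > 1, so the symbol is 0.

0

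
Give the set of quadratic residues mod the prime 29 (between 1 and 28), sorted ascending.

1 4 5 6 7 9 13 16 20 22 23 24 25 28

Square k = 1,…,14 (k and 29−k give the same square):
1²=1, 2²=4, 3²=9, 4²=16, 5²=25, 6²≡7, 7²≡20, 8²≡6, 9²≡23, 10²≡13, 11²≡5, 12²≡28, 13²≡24, 14²≡22 (mod 29).
So the quadratic residues mod 29 are {1, 4, 5, 6, 7, 9, 13, 16, 20, 22, 23, 24, 25, 28}.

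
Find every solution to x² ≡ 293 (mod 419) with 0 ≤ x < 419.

Since 419 ≡ 3 (mod 4), a square root of 293 is 293^((419+1)/4) = 293^105 mod 419.
Repeated squaring: 293^2≡373, 293^4≡21, 293^8≡22, 293^16≡65, 293^32≡35, 293^64≡387 (mod 419).
293^105 = 293^(64+32+8+1) ≡ 269 (mod 419).
Check: 269² = 72361 ≡ 293 (mod 419). The two roots are 150 and 269.

150, 269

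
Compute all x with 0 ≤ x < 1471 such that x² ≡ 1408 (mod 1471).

Since 1471 ≡ 3 (mod 4), a square root of 1408 is 1408^((1471+1)/4) = 1408^368 mod 1471.
Repeated squaring: 1408^2≡1027, 1408^4≡22, 1408^8≡484, 1408^16≡367, 1408^32≡828, 1408^64≡98, 1408^128≡778, 1408^256≡703 (mod 1471).
1408^368 = 1408^(256+64+32+16) ≡ 861 (mod 1471).
Check: 861² = 741321 ≡ 1408 (mod 1471). The two roots are 610 and 861.

610, 861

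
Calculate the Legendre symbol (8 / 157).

Pull out 2^3: since 157 ≡ 5 (mod 8), (2/157) = -1, so (2/157)^3 = -1.
Reached (1/157) = 1. Collecting the sign flips along the way, the symbol is -1.

-1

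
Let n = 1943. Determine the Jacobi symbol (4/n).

1

Pull out 2^2: since 1943 ≡ 7 (mod 8), (2/1943) = +1, so (2/1943)^2 = +1.
Reached (1/1943) = 1. Collecting the sign flips along the way, the symbol is +1.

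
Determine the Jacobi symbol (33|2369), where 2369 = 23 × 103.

-1

Reciprocity: 33 ≡ 1 and 2369 ≡ 1 (mod 4), so (33/2369) = +(2369/33).
Reduce top mod 33: now compute (26/33).
Pull out 2: since 33 ≡ 1 (mod 8), (2/33) = +1.
Reciprocity: 13 ≡ 1 and 33 ≡ 1 (mod 4), so (13/33) = +(33/13).
Reduce top mod 13: now compute (7/13).
Reciprocity: 7 ≡ 3 and 13 ≡ 1 (mod 4), so (7/13) = +(13/7).
Reduce top mod 7: now compute (6/7).
Pull out 2: since 7 ≡ 7 (mod 8), (2/7) = +1.
Reciprocity: 3 ≡ 3 and 7 ≡ 3 (mod 4), so (3/7) = −(7/3).
Reduce top mod 3: now compute (1/3).
Reached (1/3) = 1. Collecting the sign flips along the way, the symbol is -1.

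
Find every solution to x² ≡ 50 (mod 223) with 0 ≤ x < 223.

75, 148

Since 223 ≡ 3 (mod 4), a square root of 50 is 50^((223+1)/4) = 50^56 mod 223.
Repeated squaring: 50^2≡47, 50^4≡202, 50^8≡218, 50^16≡25, 50^32≡179 (mod 223).
50^56 = 50^(32+16+8) ≡ 148 (mod 223).
Check: 148² = 21904 ≡ 50 (mod 223). The two roots are 75 and 148.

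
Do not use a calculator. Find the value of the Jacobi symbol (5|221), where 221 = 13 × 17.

1

Reciprocity: 5 ≡ 1 and 221 ≡ 1 (mod 4), so (5/221) = +(221/5).
Reduce top mod 5: now compute (1/5).
Reached (1/5) = 1. Collecting the sign flips along the way, the symbol is +1.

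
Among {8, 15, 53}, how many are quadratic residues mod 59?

2

(8/59) = -1 → non-residue.
(15/59) = +1 → QR.
(53/59) = +1 → QR.
Total quadratic residues among the 3: 2.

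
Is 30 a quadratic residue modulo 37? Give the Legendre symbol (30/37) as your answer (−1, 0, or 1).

1

Pull out 2: since 37 ≡ 5 (mod 8), (2/37) = -1.
Reciprocity: 15 ≡ 3 and 37 ≡ 1 (mod 4), so (15/37) = +(37/15).
Reduce top mod 15: now compute (7/15).
Reciprocity: 7 ≡ 3 and 15 ≡ 3 (mod 4), so (7/15) = −(15/7).
Reduce top mod 7: now compute (1/7).
Reached (1/7) = 1. Collecting the sign flips along the way, the symbol is +1.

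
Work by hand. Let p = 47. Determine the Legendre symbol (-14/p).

-1

First reduce: -14 ≡ 33 (mod 47).
Reciprocity: 33 ≡ 1 and 47 ≡ 3 (mod 4), so (33/47) = +(47/33).
Reduce top mod 33: now compute (14/33).
Pull out 2: since 33 ≡ 1 (mod 8), (2/33) = +1.
Reciprocity: 7 ≡ 3 and 33 ≡ 1 (mod 4), so (7/33) = +(33/7).
Reduce top mod 7: now compute (5/7).
Reciprocity: 5 ≡ 1 and 7 ≡ 3 (mod 4), so (5/7) = +(7/5).
Reduce top mod 5: now compute (2/5).
Pull out 2: since 5 ≡ 5 (mod 8), (2/5) = -1.
Reached (1/5) = 1. Collecting the sign flips along the way, the symbol is -1.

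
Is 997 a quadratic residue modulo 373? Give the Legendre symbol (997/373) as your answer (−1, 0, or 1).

1

First reduce: 997 ≡ 251 (mod 373).
Reciprocity: 251 ≡ 3 and 373 ≡ 1 (mod 4), so (251/373) = +(373/251).
Reduce top mod 251: now compute (122/251).
Pull out 2: since 251 ≡ 3 (mod 8), (2/251) = -1.
Reciprocity: 61 ≡ 1 and 251 ≡ 3 (mod 4), so (61/251) = +(251/61).
Reduce top mod 61: now compute (7/61).
Reciprocity: 7 ≡ 3 and 61 ≡ 1 (mod 4), so (7/61) = +(61/7).
Reduce top mod 7: now compute (5/7).
Reciprocity: 5 ≡ 1 and 7 ≡ 3 (mod 4), so (5/7) = +(7/5).
Reduce top mod 5: now compute (2/5).
Pull out 2: since 5 ≡ 5 (mod 8), (2/5) = -1.
Reached (1/5) = 1. Collecting the sign flips along the way, the symbol is +1.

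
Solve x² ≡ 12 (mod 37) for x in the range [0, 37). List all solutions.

7, 30

37 ≡ 1 (mod 4), so we find a root by search.
Trying successive values, 7² = 49 ≡ 12 (mod 37). The other root is 37 − 7 = 30.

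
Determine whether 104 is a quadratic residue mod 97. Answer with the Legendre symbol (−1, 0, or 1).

First reduce: 104 ≡ 7 (mod 97).
Reciprocity: 7 ≡ 3 and 97 ≡ 1 (mod 4), so (7/97) = +(97/7).
Reduce top mod 7: now compute (6/7).
Pull out 2: since 7 ≡ 7 (mod 8), (2/7) = +1.
Reciprocity: 3 ≡ 3 and 7 ≡ 3 (mod 4), so (3/7) = −(7/3).
Reduce top mod 3: now compute (1/3).
Reached (1/3) = 1. Collecting the sign flips along the way, the symbol is -1.

-1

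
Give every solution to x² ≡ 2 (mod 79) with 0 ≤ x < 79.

Since 79 ≡ 3 (mod 4), a square root of 2 is 2^((79+1)/4) = 2^20 mod 79.
Repeated squaring: 2^2≡4, 2^4≡16, 2^8≡19, 2^16≡45 (mod 79).
2^20 = 2^(16+4) ≡ 9 (mod 79).
Check: 9² = 81 ≡ 2 (mod 79). The two roots are 9 and 70.

9, 70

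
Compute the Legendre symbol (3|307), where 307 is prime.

-1

Euler's criterion: (3/307) ≡ 3^153 (mod 307).
3^2 ≡ 9 (mod 307)
3^4 ≡ 81 (mod 307)
3^8 ≡ 114 (mod 307)
3^16 ≡ 102 (mod 307)
3^32 ≡ 273 (mod 307)
3^64 ≡ 235 (mod 307)
3^128 ≡ 272 (mod 307)
3^153 = 3^(128+16+8+1) ≡ 306 (mod 307).
Result is 306 ≡ −1, so (3/307) = −1.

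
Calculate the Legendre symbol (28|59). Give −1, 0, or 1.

Euler's criterion: (28/59) ≡ 28^29 (mod 59).
28^2 ≡ 17 (mod 59)
28^4 ≡ 53 (mod 59)
28^8 ≡ 36 (mod 59)
28^16 ≡ 57 (mod 59)
28^29 = 28^(16+8+4+1) ≡ 1 (mod 59).
Result is 1, so (28/59) = 1.

1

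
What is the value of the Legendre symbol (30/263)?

-1

Euler's criterion: (30/263) ≡ 30^131 (mod 263).
30^2 ≡ 111 (mod 263)
30^4 ≡ 223 (mod 263)
30^8 ≡ 22 (mod 263)
30^16 ≡ 221 (mod 263)
30^32 ≡ 186 (mod 263)
30^64 ≡ 143 (mod 263)
30^128 ≡ 198 (mod 263)
30^131 = 30^(128+2+1) ≡ 262 (mod 263).
Result is 262 ≡ −1, so (30/263) = −1.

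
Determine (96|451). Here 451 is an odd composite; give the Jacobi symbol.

1

Pull out 2^5: since 451 ≡ 3 (mod 8), (2/451) = -1, so (2/451)^5 = -1.
Reciprocity: 3 ≡ 3 and 451 ≡ 3 (mod 4), so (3/451) = −(451/3).
Reduce top mod 3: now compute (1/3).
Reached (1/3) = 1. Collecting the sign flips along the way, the symbol is +1.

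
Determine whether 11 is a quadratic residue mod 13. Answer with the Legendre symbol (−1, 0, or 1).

Reciprocity: 11 ≡ 3 and 13 ≡ 1 (mod 4), so (11/13) = +(13/11).
Reduce top mod 11: now compute (2/11).
Pull out 2: since 11 ≡ 3 (mod 8), (2/11) = -1.
Reached (1/11) = 1. Collecting the sign flips along the way, the symbol is -1.

-1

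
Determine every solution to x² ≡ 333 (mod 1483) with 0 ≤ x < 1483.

424, 1059

Since 1483 ≡ 3 (mod 4), a square root of 333 is 333^((1483+1)/4) = 333^371 mod 1483.
Repeated squaring: 333^2≡1147, 333^4≡188, 333^8≡1235, 333^16≡701, 333^32≡528, 333^64≡1463, 333^128≡400, 333^256≡1319 (mod 1483).
333^371 = 333^(256+64+32+16+2+1) ≡ 1059 (mod 1483).
Check: 1059² = 1121481 ≡ 333 (mod 1483). The two roots are 424 and 1059.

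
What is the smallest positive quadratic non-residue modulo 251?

2

(2/251) = −1, so 2 is the smallest positive non-residue mod 251.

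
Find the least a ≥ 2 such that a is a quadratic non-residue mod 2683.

(2/2683) = −1, so 2 is the smallest positive non-residue mod 2683.

2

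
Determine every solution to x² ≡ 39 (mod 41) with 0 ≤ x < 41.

11, 30

41 ≡ 1 (mod 4), so we find a root by search.
Trying successive values, 11² = 121 ≡ 39 (mod 41). The other root is 41 − 11 = 30.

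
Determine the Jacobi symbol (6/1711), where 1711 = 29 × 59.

Pull out 2: since 1711 ≡ 7 (mod 8), (2/1711) = +1.
Reciprocity: 3 ≡ 3 and 1711 ≡ 3 (mod 4), so (3/1711) = −(1711/3).
Reduce top mod 3: now compute (1/3).
Reached (1/3) = 1. Collecting the sign flips along the way, the symbol is -1.

-1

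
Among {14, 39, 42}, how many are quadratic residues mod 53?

1

(14/53) = -1 → non-residue.
(39/53) = -1 → non-residue.
(42/53) = +1 → QR.
Total quadratic residues among the 3: 1.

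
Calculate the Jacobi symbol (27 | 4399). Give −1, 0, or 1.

Reciprocity: 27 ≡ 3 and 4399 ≡ 3 (mod 4), so (27/4399) = −(4399/27).
Reduce top mod 27: now compute (25/27).
Reciprocity: 25 ≡ 1 and 27 ≡ 3 (mod 4), so (25/27) = +(27/25).
Reduce top mod 25: now compute (2/25).
Pull out 2: since 25 ≡ 1 (mod 8), (2/25) = +1.
Reached (1/25) = 1. Collecting the sign flips along the way, the symbol is -1.

-1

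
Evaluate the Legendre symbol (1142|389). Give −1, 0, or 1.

1

Euler's criterion: (1142/389) ≡ 364^194 (mod 389).
364^2 ≡ 236 (mod 389)
364^4 ≡ 69 (mod 389)
364^8 ≡ 93 (mod 389)
364^16 ≡ 91 (mod 389)
364^32 ≡ 112 (mod 389)
364^64 ≡ 96 (mod 389)
364^128 ≡ 269 (mod 389)
364^194 = 364^(128+64+2) ≡ 1 (mod 389).
Result is 1, so (1142/389) = 1.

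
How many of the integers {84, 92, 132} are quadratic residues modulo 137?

0

(84/137) = -1 → non-residue.
(92/137) = -1 → non-residue.
(132/137) = -1 → non-residue.
Total quadratic residues among the 3: 0.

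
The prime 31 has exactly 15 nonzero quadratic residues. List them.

Square k = 1,…,15 (k and 31−k give the same square):
1²=1, 2²=4, 3²=9, 4²=16, 5²=25, 6²≡5, 7²≡18, 8²≡2, 9²≡19, 10²≡7, 11²≡28, 12²≡20, 13²≡14, 14²≡10, 15²≡8 (mod 31).
So the quadratic residues mod 31 are {1, 2, 4, 5, 7, 8, 9, 10, 14, 16, 18, 19, 20, 25, 28}.

1, 2, 4, 5, 7, 8, 9, 10, 14, 16, 18, 19, 20, 25, 28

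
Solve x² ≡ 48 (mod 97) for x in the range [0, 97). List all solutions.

40, 57

97 ≡ 1 (mod 4), so we find a root by search.
Trying successive values, 40² = 1600 ≡ 48 (mod 97). The other root is 97 − 40 = 57.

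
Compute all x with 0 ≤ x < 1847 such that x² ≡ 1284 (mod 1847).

309, 1538

Since 1847 ≡ 3 (mod 4), a square root of 1284 is 1284^((1847+1)/4) = 1284^462 mod 1847.
Repeated squaring: 1284^2≡1132, 1284^4≡1453, 1284^8≡88, 1284^16≡356, 1284^32≡1140, 1284^64≡1159, 1284^128≡512, 1284^256≡1717 (mod 1847).
1284^462 = 1284^(256+128+64+8+4+2) ≡ 309 (mod 1847).
Check: 309² = 95481 ≡ 1284 (mod 1847). The two roots are 309 and 1538.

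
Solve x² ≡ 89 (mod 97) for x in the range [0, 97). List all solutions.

97 ≡ 1 (mod 4), so we find a root by search.
Trying successive values, 34² = 1156 ≡ 89 (mod 97). The other root is 97 − 34 = 63.

34, 63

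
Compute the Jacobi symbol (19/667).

1

Reciprocity: 19 ≡ 3 and 667 ≡ 3 (mod 4), so (19/667) = −(667/19).
Reduce top mod 19: now compute (2/19).
Pull out 2: since 19 ≡ 3 (mod 8), (2/19) = -1.
Reached (1/19) = 1. Collecting the sign flips along the way, the symbol is +1.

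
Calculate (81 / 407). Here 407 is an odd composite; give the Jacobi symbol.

1

Reciprocity: 81 ≡ 1 and 407 ≡ 3 (mod 4), so (81/407) = +(407/81).
Reduce top mod 81: now compute (2/81).
Pull out 2: since 81 ≡ 1 (mod 8), (2/81) = +1.
Reached (1/81) = 1. Collecting the sign flips along the way, the symbol is +1.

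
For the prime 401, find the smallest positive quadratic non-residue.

3

(2/401) = +1, so 2 is a residue.
(3/401) = −1, so 3 is the smallest positive non-residue mod 401.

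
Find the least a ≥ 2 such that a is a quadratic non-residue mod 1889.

(2/1889) = +1, so 2 is a residue.
(3/1889) = −1, so 3 is the smallest positive non-residue mod 1889.

3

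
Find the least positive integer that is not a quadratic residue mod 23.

5

(2/23) = +1, so 2 is a residue.
(3/23) = +1, so 3 is a residue.
(4/23) = +1, so 4 is a residue.
(5/23) = −1, so 5 is the smallest positive non-residue mod 23.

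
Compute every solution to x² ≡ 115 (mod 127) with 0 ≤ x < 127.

49, 78

Since 127 ≡ 3 (mod 4), a square root of 115 is 115^((127+1)/4) = 115^32 mod 127.
Repeated squaring: 115^2≡17, 115^4≡35, 115^8≡82, 115^16≡120, 115^32≡49 (mod 127).
115^32 = 115^(32) ≡ 49 (mod 127).
Check: 49² = 2401 ≡ 115 (mod 127). The two roots are 49 and 78.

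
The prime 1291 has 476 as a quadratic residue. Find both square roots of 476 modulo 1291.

Since 1291 ≡ 3 (mod 4), a square root of 476 is 476^((1291+1)/4) = 476^323 mod 1291.
Repeated squaring: 476^2≡651, 476^4≡353, 476^8≡673, 476^16≡1079, 476^32≡1050, 476^64≡1277, 476^128≡196, 476^256≡977 (mod 1291).
476^323 = 476^(256+64+2+1) ≡ 754 (mod 1291).
Check: 754² = 568516 ≡ 476 (mod 1291). The two roots are 537 and 754.

537, 754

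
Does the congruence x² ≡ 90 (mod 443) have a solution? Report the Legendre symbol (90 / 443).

1

Euler's criterion: (90/443) ≡ 90^221 (mod 443).
90^2 ≡ 126 (mod 443)
90^4 ≡ 371 (mod 443)
90^8 ≡ 311 (mod 443)
90^16 ≡ 147 (mod 443)
90^32 ≡ 345 (mod 443)
90^64 ≡ 301 (mod 443)
90^128 ≡ 229 (mod 443)
90^221 = 90^(128+64+16+8+4+1) ≡ 1 (mod 443).
Result is 1, so (90/443) = 1.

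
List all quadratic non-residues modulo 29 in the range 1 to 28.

2, 3, 8, 10, 11, 12, 14, 15, 17, 18, 19, 21, 26, 27

Square k = 1,…,14 (k and 29−k give the same square):
1²=1, 2²=4, 3²=9, 4²=16, 5²=25, 6²≡7, 7²≡20, 8²≡6, 9²≡23, 10²≡13, 11²≡5, 12²≡28, 13²≡24, 14²≡22 (mod 29).
The residues are {1, 4, 5, 6, 7, 9, 13, 16, 20, 22, 23, 24, 25, 28}; the non-residues are the remaining 14 nonzero classes.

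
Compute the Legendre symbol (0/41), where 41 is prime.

0

Top reduces to 0: gcd > 1, so the symbol is 0.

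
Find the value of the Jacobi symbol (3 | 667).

-1

Reciprocity: 3 ≡ 3 and 667 ≡ 3 (mod 4), so (3/667) = −(667/3).
Reduce top mod 3: now compute (1/3).
Reached (1/3) = 1. Collecting the sign flips along the way, the symbol is -1.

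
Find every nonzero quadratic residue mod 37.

1 3 4 7 9 10 11 12 16 21 25 26 27 28 30 33 34 36

Square k = 1,…,18 (k and 37−k give the same square):
1²=1, 2²=4, 3²=9, 4²=16, 5²=25, 6²=36, 7²≡12, 8²≡27, 9²≡7, 10²≡26, 11²≡10, 12²≡33, 13²≡21, 14²≡11, 15²≡3, 16²≡34, 17²≡30, 18²≡28 (mod 37).
So the quadratic residues mod 37 are {1, 3, 4, 7, 9, 10, 11, 12, 16, 21, 25, 26, 27, 28, 30, 33, 34, 36}.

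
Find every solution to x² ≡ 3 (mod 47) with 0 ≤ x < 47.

Since 47 ≡ 3 (mod 4), a square root of 3 is 3^((47+1)/4) = 3^12 mod 47.
Repeated squaring: 3^2≡9, 3^4≡34, 3^8≡28 (mod 47).
3^12 = 3^(8+4) ≡ 12 (mod 47).
Check: 12² = 144 ≡ 3 (mod 47). The two roots are 12 and 35.

12, 35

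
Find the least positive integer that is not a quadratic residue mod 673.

(2/673) = +1, so 2 is a residue.
(3/673) = +1, so 3 is a residue.
(4/673) = +1, so 4 is a residue.
(5/673) = −1, so 5 is the smallest positive non-residue mod 673.

5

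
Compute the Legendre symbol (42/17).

1

First reduce: 42 ≡ 8 (mod 17).
Pull out 2^3: since 17 ≡ 1 (mod 8), (2/17) = +1, so (2/17)^3 = +1.
Reached (1/17) = 1. Collecting the sign flips along the way, the symbol is +1.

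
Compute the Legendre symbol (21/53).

Reciprocity: 21 ≡ 1 and 53 ≡ 1 (mod 4), so (21/53) = +(53/21).
Reduce top mod 21: now compute (11/21).
Reciprocity: 11 ≡ 3 and 21 ≡ 1 (mod 4), so (11/21) = +(21/11).
Reduce top mod 11: now compute (10/11).
Pull out 2: since 11 ≡ 3 (mod 8), (2/11) = -1.
Reciprocity: 5 ≡ 1 and 11 ≡ 3 (mod 4), so (5/11) = +(11/5).
Reduce top mod 5: now compute (1/5).
Reached (1/5) = 1. Collecting the sign flips along the way, the symbol is -1.

-1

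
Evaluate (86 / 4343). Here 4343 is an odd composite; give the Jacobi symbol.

0

Pull out 2: since 4343 ≡ 7 (mod 8), (2/4343) = +1.
Reciprocity: 43 ≡ 3 and 4343 ≡ 3 (mod 4), so (43/4343) = −(4343/43).
Reduce top mod 43: now compute (0/43).
Top reduces to 0: gcd > 1, so the symbol is 0.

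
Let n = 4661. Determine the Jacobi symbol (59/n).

Reciprocity: 59 ≡ 3 and 4661 ≡ 1 (mod 4), so (59/4661) = +(4661/59).
Reduce top mod 59: now compute (0/59).
Top reduces to 0: gcd > 1, so the symbol is 0.

0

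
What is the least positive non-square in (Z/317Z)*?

2

(2/317) = −1, so 2 is the smallest positive non-residue mod 317.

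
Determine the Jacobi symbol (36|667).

1

Pull out 2^2: since 667 ≡ 3 (mod 8), (2/667) = -1, so (2/667)^2 = +1.
Reciprocity: 9 ≡ 1 and 667 ≡ 3 (mod 4), so (9/667) = +(667/9).
Reduce top mod 9: now compute (1/9).
Reached (1/9) = 1. Collecting the sign flips along the way, the symbol is +1.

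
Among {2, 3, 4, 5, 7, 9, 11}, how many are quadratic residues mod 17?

3

(2/17) = +1 → QR.
(3/17) = -1 → non-residue.
(4/17) = +1 → QR.
(5/17) = -1 → non-residue.
(7/17) = -1 → non-residue.
(9/17) = +1 → QR.
(11/17) = -1 → non-residue.
Total quadratic residues among the 7: 3.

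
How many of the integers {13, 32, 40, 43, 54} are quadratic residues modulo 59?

0

(13/59) = -1 → non-residue.
(32/59) = -1 → non-residue.
(40/59) = -1 → non-residue.
(43/59) = -1 → non-residue.
(54/59) = -1 → non-residue.
Total quadratic residues among the 5: 0.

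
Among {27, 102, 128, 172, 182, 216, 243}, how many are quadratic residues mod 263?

6

(27/263) = +1 → QR.
(102/263) = +1 → QR.
(128/263) = +1 → QR.
(172/263) = +1 → QR.
(182/263) = -1 → non-residue.
(216/263) = +1 → QR.
(243/263) = +1 → QR.
Total quadratic residues among the 7: 6.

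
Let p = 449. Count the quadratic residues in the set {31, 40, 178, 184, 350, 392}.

5

(31/449) = -1 → non-residue.
(40/449) = +1 → QR.
(178/449) = +1 → QR.
(184/449) = +1 → QR.
(350/449) = +1 → QR.
(392/449) = +1 → QR.
Total quadratic residues among the 6: 5.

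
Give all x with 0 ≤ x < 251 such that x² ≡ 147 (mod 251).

Since 251 ≡ 3 (mod 4), a square root of 147 is 147^((251+1)/4) = 147^63 mod 251.
Repeated squaring: 147^2≡23, 147^4≡27, 147^8≡227, 147^16≡74, 147^32≡205 (mod 251).
147^63 = 147^(32+16+8+4+2+1) ≡ 221 (mod 251).
Check: 221² = 48841 ≡ 147 (mod 251). The two roots are 30 and 221.

30, 221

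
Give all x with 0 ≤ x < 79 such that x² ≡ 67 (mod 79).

15, 64

Since 79 ≡ 3 (mod 4), a square root of 67 is 67^((79+1)/4) = 67^20 mod 79.
Repeated squaring: 67^2≡65, 67^4≡38, 67^8≡22, 67^16≡10 (mod 79).
67^20 = 67^(16+4) ≡ 64 (mod 79).
Check: 64² = 4096 ≡ 67 (mod 79). The two roots are 15 and 64.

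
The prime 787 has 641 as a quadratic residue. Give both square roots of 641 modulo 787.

198, 589

Since 787 ≡ 3 (mod 4), a square root of 641 is 641^((787+1)/4) = 641^197 mod 787.
Repeated squaring: 641^2≡67, 641^4≡554, 641^8≡773, 641^16≡196, 641^32≡640, 641^64≡360, 641^128≡532 (mod 787).
641^197 = 641^(128+64+4+1) ≡ 589 (mod 787).
Check: 589² = 346921 ≡ 641 (mod 787). The two roots are 198 and 589.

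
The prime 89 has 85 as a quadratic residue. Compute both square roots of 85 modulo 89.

21, 68

89 ≡ 1 (mod 4), so we find a root by search.
Trying successive values, 21² = 441 ≡ 85 (mod 89). The other root is 89 − 21 = 68.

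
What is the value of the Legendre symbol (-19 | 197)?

Euler's criterion: (-19/197) ≡ 178^98 (mod 197).
178^2 ≡ 164 (mod 197)
178^4 ≡ 104 (mod 197)
178^8 ≡ 178 (mod 197)
178^16 ≡ 164 (mod 197)
178^32 ≡ 104 (mod 197)
178^64 ≡ 178 (mod 197)
178^98 = 178^(64+32+2) ≡ 1 (mod 197).
Result is 1, so (-19/197) = 1.

1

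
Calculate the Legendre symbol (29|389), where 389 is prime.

Reciprocity: 29 ≡ 1 and 389 ≡ 1 (mod 4), so (29/389) = +(389/29).
Reduce top mod 29: now compute (12/29).
Pull out 2^2: since 29 ≡ 5 (mod 8), (2/29) = -1, so (2/29)^2 = +1.
Reciprocity: 3 ≡ 3 and 29 ≡ 1 (mod 4), so (3/29) = +(29/3).
Reduce top mod 3: now compute (2/3).
Pull out 2: since 3 ≡ 3 (mod 8), (2/3) = -1.
Reached (1/3) = 1. Collecting the sign flips along the way, the symbol is -1.

-1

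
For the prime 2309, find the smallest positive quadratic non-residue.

(2/2309) = −1, so 2 is the smallest positive non-residue mod 2309.

2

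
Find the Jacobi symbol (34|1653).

-1

Pull out 2: since 1653 ≡ 5 (mod 8), (2/1653) = -1.
Reciprocity: 17 ≡ 1 and 1653 ≡ 1 (mod 4), so (17/1653) = +(1653/17).
Reduce top mod 17: now compute (4/17).
Pull out 2^2: since 17 ≡ 1 (mod 8), (2/17) = +1, so (2/17)^2 = +1.
Reached (1/17) = 1. Collecting the sign flips along the way, the symbol is -1.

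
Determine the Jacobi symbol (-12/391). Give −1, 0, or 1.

1

First reduce: -12 ≡ 379 (mod 391).
Reciprocity: 379 ≡ 3 and 391 ≡ 3 (mod 4), so (379/391) = −(391/379).
Reduce top mod 379: now compute (12/379).
Pull out 2^2: since 379 ≡ 3 (mod 8), (2/379) = -1, so (2/379)^2 = +1.
Reciprocity: 3 ≡ 3 and 379 ≡ 3 (mod 4), so (3/379) = −(379/3).
Reduce top mod 3: now compute (1/3).
Reached (1/3) = 1. Collecting the sign flips along the way, the symbol is +1.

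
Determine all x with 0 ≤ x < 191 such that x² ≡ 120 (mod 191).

87, 104

Since 191 ≡ 3 (mod 4), a square root of 120 is 120^((191+1)/4) = 120^48 mod 191.
Repeated squaring: 120^2≡75, 120^4≡86, 120^8≡138, 120^16≡135, 120^32≡80 (mod 191).
120^48 = 120^(32+16) ≡ 104 (mod 191).
Check: 104² = 10816 ≡ 120 (mod 191). The two roots are 87 and 104.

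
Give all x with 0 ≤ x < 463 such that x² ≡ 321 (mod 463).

28, 435

Since 463 ≡ 3 (mod 4), a square root of 321 is 321^((463+1)/4) = 321^116 mod 463.
Repeated squaring: 321^2≡255, 321^4≡205, 321^8≡355, 321^16≡89, 321^32≡50, 321^64≡185 (mod 463).
321^116 = 321^(64+32+16+4) ≡ 435 (mod 463).
Check: 435² = 189225 ≡ 321 (mod 463). The two roots are 28 and 435.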